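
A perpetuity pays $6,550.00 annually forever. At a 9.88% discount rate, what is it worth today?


Formula: PV = C / r
Substituting: PV = $6,550.00 / 0.0988
PV = $66,295.55

$66,295.55


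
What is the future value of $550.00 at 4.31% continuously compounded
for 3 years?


Formula: FV = P * e^(r*t)
Exponent: r*t = 0.0431 * 3 = 0.1293
e^(0.1293) = 1.138031
FV = $550.00 * 1.138031 = $625.92

$625.92


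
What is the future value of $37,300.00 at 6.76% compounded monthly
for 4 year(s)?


Formula: FV = P * (1 + r/m)^(m*t)
Period rate: r/m = 0.0676 / 12 = 0.005633
Total periods: m*t = 12 * 4 = 48
Growth factor: (1 + 0.005633)^48 = 1.309495
FV = $37,300.00 * 1.309495 = $48,844.15

$48,844.15


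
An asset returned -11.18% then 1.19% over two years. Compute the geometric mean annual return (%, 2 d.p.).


Formula: Geometric mean = ((1+r1)*(1+r2))^(1/2) - 1
Product: (1 + -0.1118) * (1 + 0.0119) = 0.8882 * 1.0119 = 0.89877
Square root: 0.89877^0.5 = 0.948035
Geometric mean = 0.948035 - 1 = -0.051965
As percentage: -5.20%

-5.20%


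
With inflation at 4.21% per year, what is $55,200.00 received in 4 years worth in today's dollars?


Formula: Real value = nominal / (1 + inflation)^years
Price level: (1 + 0.0421)^4 = 1.179336
Real value = $55,200.00 / 1.179336 = $46,806.00

$46,806.00


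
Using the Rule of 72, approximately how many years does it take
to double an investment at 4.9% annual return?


Formula: Years ≈ 72 / r
Substituting: Years ≈ 72 / 4.9
Years ≈ 14.7

14.7 years


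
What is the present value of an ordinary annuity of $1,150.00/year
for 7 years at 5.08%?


Formula: PV = PMT * (1 - (1+r)^(-n)) / r
Discount factor: (1 + 0.0508)^(-7) = 0.706903
Bracket: 1 - 0.706903 = 0.293097
PV = $1,150.00 * 0.293097 / 0.0508 = $6,635.08

$6,635.08


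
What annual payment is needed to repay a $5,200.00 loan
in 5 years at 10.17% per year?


Formula: PMT = PV * r / (1 - (1+r)^(-n))
Denominator: 1 - (1 + 0.1017)^(-5) = 0.383855
Numerator: $5,200.00 * 0.1017 = 528.84
PMT = 528.84 / 0.383855 = $1,377.71

$1,377.71


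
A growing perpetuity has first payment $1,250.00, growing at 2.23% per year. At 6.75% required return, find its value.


Formula: PV = C / (r - g)
Spread: r - g = 0.0675 - 0.0223 = 0.0452
Substituting: PV = $1,250.00 / 0.0452
PV = $27,654.87

$27,654.87


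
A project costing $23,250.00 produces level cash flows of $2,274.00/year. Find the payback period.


Formula: Payback = investment / annual cash flow
Substituting: Payback = $23,250.00 / $2,274.00
Payback = 10.2243 years

10.2243 years


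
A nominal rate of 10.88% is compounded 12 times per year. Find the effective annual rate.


Formula: EAR = (1 + r/m)^m - 1
Period rate: r/m = 0.1088 / 12 = 0.009067
Compounding: (1 + 0.009067)^12 = 1.114393
EAR = 1.114393 - 1 = 0.114393

0.114393


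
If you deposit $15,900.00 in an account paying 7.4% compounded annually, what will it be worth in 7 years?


Formula: FV = P * (1 + r)^n
Substituting: FV = $15,900.00 * (1 + 0.074)^7
Growth factor: (1.074)^7 = 1.648276
FV = $15,900.00 * 1.648276 = $26,207.59

$26,207.59


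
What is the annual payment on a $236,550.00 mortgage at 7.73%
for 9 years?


Formula: PMT = PV * r / (1 - (1+r)^(-n))
Denominator: 1 - (1 + 0.0773)^(-9) = 0.488353
Numerator: $236,550.00 * 0.0773 = 18285.315
PMT = 18285.315 / 0.488353 = $37,442.79

$37,442.79


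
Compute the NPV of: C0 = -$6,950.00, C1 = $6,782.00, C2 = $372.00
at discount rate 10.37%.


Formula: NPV = C0 + C1/(1+r) + C2/(1+r)^2
Discount C1: $6,782.00 / (1 + 0.1037) = $6,144.79
Discount C2: $372.00 / (1 + 0.1037)^2 = $305.38
NPV = -$6,950.00 + $6,144.79 + $305.38 = -$499.83

-$499.83


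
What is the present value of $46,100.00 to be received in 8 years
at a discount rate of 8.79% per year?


Formula: PV = FV / (1 + r)^n
Substituting: PV = $46,100.00 / (1 + 0.0879)^8
Discount factor: (1.0879)^8 = 1.962058
PV = $46,100.00 / 1.962058 = $23,495.74

$23,495.74


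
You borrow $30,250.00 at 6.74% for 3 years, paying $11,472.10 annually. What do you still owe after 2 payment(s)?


Formula: Balance = PV*(1+r)^k - PMT*((1+r)^k - 1)/r
Growth: (1 + 0.0674)^2 = 1.139343
Accumulated factor: ((1+r)^k - 1)/r = 2.0674
Balance = $30,250.00 * 1.139343 - $11,472.10 * 2.0674
Balance = $10,747.70

$10,747.70


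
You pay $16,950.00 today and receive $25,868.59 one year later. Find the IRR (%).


Formula: IRR = C1/C0 - 1
Substituting: IRR = $25,868.59 / $16,950.00 - 1
Ratio: 1.526171 - 1 = 0.526171
IRR = 52.6171%

52.6171%


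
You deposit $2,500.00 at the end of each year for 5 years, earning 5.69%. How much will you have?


Formula: FV = PMT * ((1+r)^n - 1) / r
Growth factor: (1 + 0.0569)^5 = 1.318771
Numerator: 1.318771 - 1 = 0.318771
FV = $2,500.00 * 0.318771 / 0.0569 = $14,005.77

$14,005.77


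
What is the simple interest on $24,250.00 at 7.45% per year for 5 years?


Formula: I = P * r * t
Substituting: I = $24,250.00 * 0.0745 * 5
Step: I = $24,250.00 * 0.3725
I = $9,033.13

$9,033.13


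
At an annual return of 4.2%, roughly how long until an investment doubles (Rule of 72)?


Formula: Years ≈ 72 / r
Substituting: Years ≈ 72 / 4.2
Years ≈ 17.1

17.1 years


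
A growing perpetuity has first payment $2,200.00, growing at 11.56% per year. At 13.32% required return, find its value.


Formula: PV = C / (r - g)
Spread: r - g = 0.1332 - 0.1156 = 0.0176
Substituting: PV = $2,200.00 / 0.0176
PV = $125,000.00

$125,000.00


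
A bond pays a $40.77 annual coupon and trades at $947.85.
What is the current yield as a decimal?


Formula: Current yield = annual coupon / price
Substituting: CY = $40.77 / $947.85
CY = 0.043013

0.043013


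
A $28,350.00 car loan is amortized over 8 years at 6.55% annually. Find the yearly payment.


Formula: PMT = PV * r / (1 - (1+r)^(-n))
Denominator: 1 - (1 + 0.0655)^(-8) = 0.398033
Numerator: $28,350.00 * 0.0655 = 1856.925
PMT = 1856.925 / 0.398033 = $4,665.25

$4,665.25


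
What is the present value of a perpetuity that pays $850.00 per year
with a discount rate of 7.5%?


Formula: PV = C / r
Substituting: PV = $850.00 / 0.075
PV = $11,333.33

$11,333.33


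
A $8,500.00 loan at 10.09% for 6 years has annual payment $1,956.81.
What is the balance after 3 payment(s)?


Formula: Balance = PV*(1+r)^k - PMT*((1+r)^k - 1)/r
Growth: (1 + 0.1009)^3 = 1.33427
Accumulated factor: ((1+r)^k - 1)/r = 3.312881
Balance = $8,500.00 * 1.33427 - $1,956.81 * 3.312881
Balance = $4,858.61

$4,858.61


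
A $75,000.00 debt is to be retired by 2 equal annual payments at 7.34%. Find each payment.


Formula: PMT = PV * r / (1 - (1+r)^(-n))
Denominator: 1 - (1 + 0.0734)^(-2) = 0.132086
Numerator: $75,000.00 * 0.0734 = 5505.0
PMT = 5505.0 / 0.132086 = $41,677.47

$41,677.47


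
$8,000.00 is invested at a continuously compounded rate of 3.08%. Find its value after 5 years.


Formula: FV = P * e^(r*t)
Exponent: r*t = 0.0308 * 5 = 0.154
e^(0.154) = 1.166491
FV = $8,000.00 * 1.166491 = $9,331.93

$9,331.93


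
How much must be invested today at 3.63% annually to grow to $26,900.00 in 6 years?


Formula: PV = FV / (1 + r)^n
Substituting: PV = $26,900.00 / (1 + 0.0363)^6
Discount factor: (1.0363)^6 = 1.238548
PV = $26,900.00 / 1.238548 = $21,718.97

$21,718.97


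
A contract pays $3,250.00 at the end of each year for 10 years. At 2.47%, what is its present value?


Formula: PV = PMT * (1 - (1+r)^(-n)) / r
Discount factor: (1 + 0.0247)^(-10) = 0.783489
Bracket: 1 - 0.783489 = 0.216511
PV = $3,250.00 * 0.216511 / 0.0247 = $28,488.35

$28,488.35


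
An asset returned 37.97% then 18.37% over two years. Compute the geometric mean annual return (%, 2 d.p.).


Formula: Geometric mean = ((1+r1)*(1+r2))^(1/2) - 1
Product: (1 + 0.3797) * (1 + 0.1837) = 1.3797 * 1.1837 = 1.633151
Square root: 1.633151^0.5 = 1.277948
Geometric mean = 1.277948 - 1 = 0.277948
As percentage: 27.79%

27.79%


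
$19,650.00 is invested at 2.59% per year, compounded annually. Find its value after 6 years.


Formula: FV = P * (1 + r)^n
Substituting: FV = $19,650.00 * (1 + 0.0259)^6
Growth factor: (1.0259)^6 = 1.165816
FV = $19,650.00 * 1.165816 = $22,908.29

$22,908.29


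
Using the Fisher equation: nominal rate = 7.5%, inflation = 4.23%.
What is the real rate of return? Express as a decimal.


Formula: (1 + r_real) = (1 + r_nom) / (1 + inflation)
Substituting: (1 + r_real) = 1.075 / 1.0423
(1 + r_real) = 1.031373
r_real = 1.031373 - 1 = 0.031373

0.031373


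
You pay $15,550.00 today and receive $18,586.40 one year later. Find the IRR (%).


Formula: IRR = C1/C0 - 1
Substituting: IRR = $18,586.40 / $15,550.00 - 1
Ratio: 1.195267 - 1 = 0.195267
IRR = 19.5267%

19.5267%


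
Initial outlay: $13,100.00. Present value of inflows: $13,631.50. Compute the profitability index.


Formula: PI = PV(cash flows) / initial investment
Substituting: PI = $13,631.50 / $13,100.00
PI = 1.0406

1.0406


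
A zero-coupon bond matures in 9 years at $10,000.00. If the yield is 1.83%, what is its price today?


Formula: Price = FV / (1 + r)^n
Substituting: Price = $10,000.00 / (1 + 0.0183)^9
Discount factor: (1.0183)^9 = 1.177285
Price = $10,000.00 / 1.177285 = $8,494.12

$8,494.12


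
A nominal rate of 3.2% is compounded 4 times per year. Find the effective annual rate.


Formula: EAR = (1 + r/m)^m - 1
Period rate: r/m = 0.032 / 4 = 0.008
Compounding: (1 + 0.008)^4 = 1.032386
EAR = 1.032386 - 1 = 0.032386

0.032386


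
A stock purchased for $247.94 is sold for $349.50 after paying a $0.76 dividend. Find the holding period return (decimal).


Formula: HPR = (P1 - P0 + D) / P0
Gain: $349.50 - $247.94 + $0.76 = $102.32
HPR = $102.32 / $247.94 = 0.4127

0.4127


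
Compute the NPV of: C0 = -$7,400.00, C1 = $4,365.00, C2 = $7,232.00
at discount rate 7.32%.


Formula: NPV = C0 + C1/(1+r) + C2/(1+r)^2
Discount C1: $4,365.00 / (1 + 0.0732) = $4,067.28
Discount C2: $7,232.00 / (1 + 0.0732)^2 = $6,279.10
NPV = -$7,400.00 + $4,067.28 + $6,279.10 = $2,946.37

$2,946.37


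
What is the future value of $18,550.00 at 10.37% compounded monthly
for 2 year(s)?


Formula: FV = P * (1 + r/m)^(m*t)
Period rate: r/m = 0.1037 / 12 = 0.008642
Total periods: m*t = 12 * 2 = 24
Growth factor: (1 + 0.008642)^24 = 1.229379
FV = $18,550.00 * 1.229379 = $22,804.98

$22,804.98


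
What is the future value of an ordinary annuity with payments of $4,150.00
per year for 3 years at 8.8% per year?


Formula: FV = PMT * ((1+r)^n - 1) / r
Growth factor: (1 + 0.088)^3 = 1.287913
Numerator: 1.287913 - 1 = 0.287913
FV = $4,150.00 * 0.287913 / 0.088 = $13,577.74

$13,577.74


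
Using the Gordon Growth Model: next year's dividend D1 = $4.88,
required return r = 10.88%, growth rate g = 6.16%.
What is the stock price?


Formula: P = D1 / (r - g)
Spread: r - g = 0.1088 - 0.0616 = 0.0472
Substituting: P = $4.88 / 0.0472
P = $103.39

$103.39


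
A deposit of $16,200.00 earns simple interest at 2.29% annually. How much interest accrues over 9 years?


Formula: I = P * r * t
Substituting: I = $16,200.00 * 0.0229 * 9
Step: I = $16,200.00 * 0.2061
I = $3,338.82

$3,338.82


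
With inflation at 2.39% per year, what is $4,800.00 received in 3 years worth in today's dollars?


Formula: Real value = nominal / (1 + inflation)^years
Price level: (1 + 0.0239)^3 = 1.073427
Real value = $4,800.00 / 1.073427 = $4,471.66

$4,471.66


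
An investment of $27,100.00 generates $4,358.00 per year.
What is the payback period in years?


Formula: Payback = investment / annual cash flow
Substituting: Payback = $27,100.00 / $4,358.00
Payback = 6.2184 years

6.2184 years


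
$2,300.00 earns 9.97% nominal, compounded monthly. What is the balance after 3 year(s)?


Formula: FV = P * (1 + r/m)^(m*t)
Period rate: r/m = 0.0997 / 12 = 0.008308
Total periods: m*t = 12 * 3 = 36
Growth factor: (1 + 0.008308)^36 = 1.346979
FV = $2,300.00 * 1.346979 = $3,098.05

$3,098.05


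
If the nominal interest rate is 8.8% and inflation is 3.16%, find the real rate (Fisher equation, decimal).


Formula: (1 + r_real) = (1 + r_nom) / (1 + inflation)
Substituting: (1 + r_real) = 1.088 / 1.0316
(1 + r_real) = 1.054672
r_real = 1.054672 - 1 = 0.054672

0.054672


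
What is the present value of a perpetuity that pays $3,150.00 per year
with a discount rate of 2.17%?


Formula: PV = C / r
Substituting: PV = $3,150.00 / 0.0217
PV = $145,161.29

$145,161.29


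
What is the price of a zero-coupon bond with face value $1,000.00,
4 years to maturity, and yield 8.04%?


Formula: Price = FV / (1 + r)^n
Substituting: Price = $1,000.00 / (1 + 0.0804)^4
Discount factor: (1.0804)^4 = 1.362506
Price = $1,000.00 / 1.362506 = $733.94

$733.94


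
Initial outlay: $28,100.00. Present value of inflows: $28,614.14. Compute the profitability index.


Formula: PI = PV(cash flows) / initial investment
Substituting: PI = $28,614.14 / $28,100.00
PI = 1.0183

1.0183


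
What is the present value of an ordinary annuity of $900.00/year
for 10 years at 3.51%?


Formula: PV = PMT * (1 - (1+r)^(-n)) / r
Discount factor: (1 + 0.0351)^(-10) = 0.708234
Bracket: 1 - 0.708234 = 0.291766
PV = $900.00 * 0.291766 / 0.0351 = $7,481.17

$7,481.17


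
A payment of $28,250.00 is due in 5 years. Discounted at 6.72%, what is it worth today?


Formula: PV = FV / (1 + r)^n
Substituting: PV = $28,250.00 / (1 + 0.0672)^5
Discount factor: (1.0672)^5 = 1.384296
PV = $28,250.00 / 1.384296 = $20,407.48

$20,407.48


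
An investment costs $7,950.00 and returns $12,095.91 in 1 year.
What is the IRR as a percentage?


Formula: IRR = C1/C0 - 1
Substituting: IRR = $12,095.91 / $7,950.00 - 1
Ratio: 1.521498 - 1 = 0.521498
IRR = 52.1498%

52.1498%


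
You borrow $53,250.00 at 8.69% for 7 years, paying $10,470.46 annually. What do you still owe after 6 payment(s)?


Formula: Balance = PV*(1+r)^k - PMT*((1+r)^k - 1)/r
Growth: (1 + 0.0869)^6 = 1.648684
Accumulated factor: ((1+r)^k - 1)/r = 7.464723
Balance = $53,250.00 * 1.648684 - $10,470.46 * 7.464723
Balance = $9,633.36

$9,633.36


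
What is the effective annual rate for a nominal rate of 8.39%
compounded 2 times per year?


Formula: EAR = (1 + r/m)^m - 1
Period rate: r/m = 0.0839 / 2 = 0.04195
Compounding: (1 + 0.04195)^2 = 1.08566
EAR = 1.08566 - 1 = 0.08566

0.08566


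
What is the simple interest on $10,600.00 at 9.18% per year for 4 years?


Formula: I = P * r * t
Substituting: I = $10,600.00 * 0.0918 * 4
Step: I = $10,600.00 * 0.3672
I = $3,892.32

$3,892.32


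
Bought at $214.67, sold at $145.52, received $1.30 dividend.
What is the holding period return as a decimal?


Formula: HPR = (P1 - P0 + D) / P0
Gain: $145.52 - $214.67 + $1.30 = -$67.85
HPR = -$67.85 / $214.67 = -0.3161

-0.3161


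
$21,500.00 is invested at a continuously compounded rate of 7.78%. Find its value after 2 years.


Formula: FV = P * e^(r*t)
Exponent: r*t = 0.0778 * 2 = 0.1556
e^(0.1556) = 1.168359
FV = $21,500.00 * 1.168359 = $25,119.71

$25,119.71


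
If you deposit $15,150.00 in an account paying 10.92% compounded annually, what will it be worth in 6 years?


Formula: FV = P * (1 + r)^n
Substituting: FV = $15,150.00 * (1 + 0.1092)^6
Growth factor: (1.1092)^6 = 1.862341
FV = $15,150.00 * 1.862341 = $28,214.46

$28,214.46


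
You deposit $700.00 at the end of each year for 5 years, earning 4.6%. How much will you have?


Formula: FV = PMT * ((1+r)^n - 1) / r
Growth factor: (1 + 0.046)^5 = 1.252156
Numerator: 1.252156 - 1 = 0.252156
FV = $700.00 * 0.252156 / 0.046 = $3,837.16

$3,837.16


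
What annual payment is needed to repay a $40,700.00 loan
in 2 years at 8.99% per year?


Formula: PMT = PV * r / (1 - (1+r)^(-n))
Denominator: 1 - (1 + 0.0899)^(-2) = 0.158166
Numerator: $40,700.00 * 0.0899 = 3658.93
PMT = 3658.93 / 0.158166 = $23,133.55

$23,133.55


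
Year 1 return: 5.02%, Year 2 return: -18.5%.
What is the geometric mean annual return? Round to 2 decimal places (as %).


Formula: Geometric mean = ((1+r1)*(1+r2))^(1/2) - 1
Product: (1 + 0.0502) * (1 + -0.185) = 1.0502 * 0.815 = 0.855913
Square root: 0.855913^0.5 = 0.925156
Geometric mean = 0.925156 - 1 = -0.074844
As percentage: -7.48%

-7.48%


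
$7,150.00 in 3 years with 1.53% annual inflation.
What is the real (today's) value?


Formula: Real value = nominal / (1 + inflation)^years
Price level: (1 + 0.0153)^3 = 1.046606
Real value = $7,150.00 / 1.046606 = $6,831.61

$6,831.61


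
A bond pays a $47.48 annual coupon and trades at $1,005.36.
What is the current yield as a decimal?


Formula: Current yield = annual coupon / price
Substituting: CY = $47.48 / $1,005.36
CY = 0.047227

0.047227


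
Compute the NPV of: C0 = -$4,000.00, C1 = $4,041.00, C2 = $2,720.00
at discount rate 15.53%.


Formula: NPV = C0 + C1/(1+r) + C2/(1+r)^2
Discount C1: $4,041.00 / (1 + 0.1553) = $3,497.79
Discount C2: $2,720.00 / (1 + 0.1553)^2 = $2,037.88
NPV = -$4,000.00 + $3,497.79 + $2,037.88 = $1,535.68

$1,535.68


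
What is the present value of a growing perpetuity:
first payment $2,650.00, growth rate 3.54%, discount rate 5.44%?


Formula: PV = C / (r - g)
Spread: r - g = 0.0544 - 0.0354 = 0.019
Substituting: PV = $2,650.00 / 0.019
PV = $139,473.68

$139,473.68


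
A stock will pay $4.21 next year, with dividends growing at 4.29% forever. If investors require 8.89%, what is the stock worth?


Formula: P = D1 / (r - g)
Spread: r - g = 0.0889 - 0.0429 = 0.046
Substituting: P = $4.21 / 0.046
P = $91.52

$91.52


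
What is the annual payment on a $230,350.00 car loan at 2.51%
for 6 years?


Formula: PMT = PV * r / (1 - (1+r)^(-n))
Denominator: 1 - (1 + 0.0251)^(-6) = 0.138208
Numerator: $230,350.00 * 0.0251 = 5781.785
PMT = 5781.785 / 0.138208 = $41,834.02

$41,834.02


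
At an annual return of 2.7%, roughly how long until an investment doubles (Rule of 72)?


Formula: Years ≈ 72 / r
Substituting: Years ≈ 72 / 2.7
Years ≈ 26.7

26.7 years


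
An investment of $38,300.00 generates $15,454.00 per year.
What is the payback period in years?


Formula: Payback = investment / annual cash flow
Substituting: Payback = $38,300.00 / $15,454.00
Payback = 2.4783 years

2.4783 years


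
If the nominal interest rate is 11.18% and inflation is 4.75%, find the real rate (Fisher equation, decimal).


Formula: (1 + r_real) = (1 + r_nom) / (1 + inflation)
Substituting: (1 + r_real) = 1.1118 / 1.0475
(1 + r_real) = 1.061384
r_real = 1.061384 - 1 = 0.061384

0.061384


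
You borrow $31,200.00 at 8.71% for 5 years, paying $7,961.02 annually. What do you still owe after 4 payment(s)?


Formula: Balance = PV*(1+r)^k - PMT*((1+r)^k - 1)/r
Growth: (1 + 0.0871)^4 = 1.396619
Accumulated factor: ((1+r)^k - 1)/r = 4.553606
Balance = $31,200.00 * 1.396619 - $7,961.02 * 4.553606
Balance = $7,323.16

$7,323.16


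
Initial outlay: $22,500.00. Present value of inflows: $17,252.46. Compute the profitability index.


Formula: PI = PV(cash flows) / initial investment
Substituting: PI = $17,252.46 / $22,500.00
PI = 0.7668

0.7668


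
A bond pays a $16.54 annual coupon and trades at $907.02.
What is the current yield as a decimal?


Formula: Current yield = annual coupon / price
Substituting: CY = $16.54 / $907.02
CY = 0.018236

0.018236


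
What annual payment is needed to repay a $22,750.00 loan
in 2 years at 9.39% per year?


Formula: PMT = PV * r / (1 - (1+r)^(-n))
Denominator: 1 - (1 + 0.0939)^(-2) = 0.164311
Numerator: $22,750.00 * 0.0939 = 2136.225
PMT = 2136.225 / 0.164311 = $13,001.12

$13,001.12


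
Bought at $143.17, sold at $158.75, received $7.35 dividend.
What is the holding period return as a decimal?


Formula: HPR = (P1 - P0 + D) / P0
Gain: $158.75 - $143.17 + $7.35 = $22.93
HPR = $22.93 / $143.17 = 0.1602

0.1602


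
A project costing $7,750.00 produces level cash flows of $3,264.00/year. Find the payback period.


Formula: Payback = investment / annual cash flow
Substituting: Payback = $7,750.00 / $3,264.00
Payback = 2.3744 years

2.3744 years


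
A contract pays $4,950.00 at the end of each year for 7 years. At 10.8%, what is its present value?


Formula: PV = PMT * (1 - (1+r)^(-n)) / r
Discount factor: (1 + 0.108)^(-7) = 0.487777
Bracket: 1 - 0.487777 = 0.512223
PV = $4,950.00 * 0.512223 / 0.108 = $23,476.87

$23,476.87


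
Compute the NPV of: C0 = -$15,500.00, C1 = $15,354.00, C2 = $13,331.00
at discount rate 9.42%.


Formula: NPV = C0 + C1/(1+r) + C2/(1+r)^2
Discount C1: $15,354.00 / (1 + 0.0942) = $14,032.17
Discount C2: $13,331.00 / (1 + 0.0942)^2 = $11,134.46
NPV = -$15,500.00 + $14,032.17 + $11,134.46 = $9,666.63

$9,666.63


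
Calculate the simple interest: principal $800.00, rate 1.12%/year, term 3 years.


Formula: I = P * r * t
Substituting: I = $800.00 * 0.0112 * 3
Step: I = $800.00 * 0.0336
I = $26.88

$26.88


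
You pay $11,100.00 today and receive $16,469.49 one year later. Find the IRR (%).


Formula: IRR = C1/C0 - 1
Substituting: IRR = $16,469.49 / $11,100.00 - 1
Ratio: 1.483738 - 1 = 0.483738
IRR = 48.3738%

48.3738%


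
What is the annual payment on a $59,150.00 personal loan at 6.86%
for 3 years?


Formula: PMT = PV * r / (1 - (1+r)^(-n))
Denominator: 1 - (1 + 0.0686)^(-3) = 0.18049
Numerator: $59,150.00 * 0.0686 = 4057.69
PMT = 4057.69 / 0.18049 = $22,481.58

$22,481.58


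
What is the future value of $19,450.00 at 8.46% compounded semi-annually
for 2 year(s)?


Formula: FV = P * (1 + r/m)^(m*t)
Period rate: r/m = 0.0846 / 2 = 0.0423
Total periods: m*t = 2 * 2 = 4
Growth factor: (1 + 0.0423)^4 = 1.180242
FV = $19,450.00 * 1.180242 = $22,955.70

$22,955.70


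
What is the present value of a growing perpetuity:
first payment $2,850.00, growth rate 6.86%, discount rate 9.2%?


Formula: PV = C / (r - g)
Spread: r - g = 0.092 - 0.0686 = 0.0234
Substituting: PV = $2,850.00 / 0.0234
PV = $121,794.87

$121,794.87


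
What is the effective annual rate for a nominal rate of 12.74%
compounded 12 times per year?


Formula: EAR = (1 + r/m)^m - 1
Period rate: r/m = 0.1274 / 12 = 0.010617
Compounding: (1 + 0.010617)^12 = 1.135109
EAR = 1.135109 - 1 = 0.135109

0.135109


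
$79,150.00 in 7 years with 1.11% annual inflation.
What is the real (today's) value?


Formula: Real value = nominal / (1 + inflation)^years
Price level: (1 + 0.0111)^7 = 1.080336
Real value = $79,150.00 / 1.080336 = $73,264.26

$73,264.26


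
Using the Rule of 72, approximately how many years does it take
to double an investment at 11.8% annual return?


Formula: Years ≈ 72 / r
Substituting: Years ≈ 72 / 11.8
Years ≈ 6.1

6.1 years


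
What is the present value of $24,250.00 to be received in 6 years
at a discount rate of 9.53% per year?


Formula: PV = FV / (1 + r)^n
Substituting: PV = $24,250.00 / (1 + 0.0953)^6
Discount factor: (1.0953)^6 = 1.726627
PV = $24,250.00 / 1.726627 = $14,044.72

$14,044.72


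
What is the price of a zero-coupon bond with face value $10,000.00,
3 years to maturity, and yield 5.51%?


Formula: Price = FV / (1 + r)^n
Substituting: Price = $10,000.00 / (1 + 0.0551)^3
Discount factor: (1.0551)^3 = 1.174575
Price = $10,000.00 / 1.174575 = $8,513.72

$8,513.72


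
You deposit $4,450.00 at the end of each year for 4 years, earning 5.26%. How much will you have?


Formula: FV = PMT * ((1+r)^n - 1) / r
Growth factor: (1 + 0.0526)^4 = 1.22759
Numerator: 1.22759 - 1 = 0.22759
FV = $4,450.00 * 0.22759 / 0.0526 = $19,254.32

$19,254.32


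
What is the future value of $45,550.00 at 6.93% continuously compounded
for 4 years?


Formula: FV = P * e^(r*t)
Exponent: r*t = 0.0693 * 4 = 0.2772
e^(0.2772) = 1.31943
FV = $45,550.00 * 1.31943 = $60,100.05

$60,100.05


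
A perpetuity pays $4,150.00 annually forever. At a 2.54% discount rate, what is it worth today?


Formula: PV = C / r
Substituting: PV = $4,150.00 / 0.0254
PV = $163,385.83

$163,385.83


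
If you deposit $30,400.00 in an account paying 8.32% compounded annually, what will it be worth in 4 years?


Formula: FV = P * (1 + r)^n
Substituting: FV = $30,400.00 * (1 + 0.0832)^4
Growth factor: (1.0832)^4 = 1.376685
FV = $30,400.00 * 1.376685 = $41,851.23

$41,851.23


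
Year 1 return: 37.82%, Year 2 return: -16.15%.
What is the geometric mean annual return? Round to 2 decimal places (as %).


Formula: Geometric mean = ((1+r1)*(1+r2))^(1/2) - 1
Product: (1 + 0.3782) * (1 + -0.1615) = 1.3782 * 0.8385 = 1.155621
Square root: 1.155621^0.5 = 1.074998
Geometric mean = 1.074998 - 1 = 0.074998
As percentage: 7.50%

7.50%


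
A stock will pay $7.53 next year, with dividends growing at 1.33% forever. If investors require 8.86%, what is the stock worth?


Formula: P = D1 / (r - g)
Spread: r - g = 0.0886 - 0.0133 = 0.0753
Substituting: P = $7.53 / 0.0753
P = $100.00

$100.00


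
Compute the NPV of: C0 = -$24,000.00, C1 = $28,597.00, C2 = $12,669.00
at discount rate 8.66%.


Formula: NPV = C0 + C1/(1+r) + C2/(1+r)^2
Discount C1: $28,597.00 / (1 + 0.0866) = $26,317.87
Discount C2: $12,669.00 / (1 + 0.0866)^2 = $10,730.08
NPV = -$24,000.00 + $26,317.87 + $10,730.08 = $13,047.95

$13,047.95


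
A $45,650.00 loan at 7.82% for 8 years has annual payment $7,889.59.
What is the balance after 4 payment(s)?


Formula: Balance = PV*(1+r)^k - PMT*((1+r)^k - 1)/r
Growth: (1 + 0.0782)^4 = 1.351442
Accumulated factor: ((1+r)^k - 1)/r = 4.494139
Balance = $45,650.00 * 1.351442 - $7,889.59 * 4.494139
Balance = $26,236.40

$26,236.40


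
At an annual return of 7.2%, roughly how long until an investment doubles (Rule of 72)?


Formula: Years ≈ 72 / r
Substituting: Years ≈ 72 / 7.2
Years ≈ 10.0

10.0 years


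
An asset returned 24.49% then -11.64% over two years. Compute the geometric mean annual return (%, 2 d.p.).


Formula: Geometric mean = ((1+r1)*(1+r2))^(1/2) - 1
Product: (1 + 0.2449) * (1 + -0.1164) = 1.2449 * 0.8836 = 1.099994
Square root: 1.099994^0.5 = 1.048806
Geometric mean = 1.048806 - 1 = 0.048806
As percentage: 4.88%

4.88%


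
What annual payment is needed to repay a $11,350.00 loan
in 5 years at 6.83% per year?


Formula: PMT = PV * r / (1 - (1+r)^(-n))
Denominator: 1 - (1 + 0.0683)^(-5) = 0.281323
Numerator: $11,350.00 * 0.0683 = 775.205
PMT = 775.205 / 0.281323 = $2,755.57

$2,755.57


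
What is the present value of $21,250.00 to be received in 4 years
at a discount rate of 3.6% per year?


Formula: PV = FV / (1 + r)^n
Substituting: PV = $21,250.00 / (1 + 0.036)^4
Discount factor: (1.036)^4 = 1.151964
PV = $21,250.00 / 1.151964 = $18,446.75

$18,446.75


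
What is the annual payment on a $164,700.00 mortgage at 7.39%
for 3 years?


Formula: PMT = PV * r / (1 - (1+r)^(-n))
Denominator: 1 - (1 + 0.0739)^(-3) = 0.192563
Numerator: $164,700.00 * 0.0739 = 12171.33
PMT = 12171.33 / 0.192563 = $63,206.90

$63,206.90


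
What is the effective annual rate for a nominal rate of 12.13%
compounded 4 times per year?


Formula: EAR = (1 + r/m)^m - 1
Period rate: r/m = 0.1213 / 4 = 0.030325
Compounding: (1 + 0.030325)^4 = 1.12693
EAR = 1.12693 - 1 = 0.12693

0.12693


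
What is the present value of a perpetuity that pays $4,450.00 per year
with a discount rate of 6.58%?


Formula: PV = C / r
Substituting: PV = $4,450.00 / 0.0658
PV = $67,629.18

$67,629.18


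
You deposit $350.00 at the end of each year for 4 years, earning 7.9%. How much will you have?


Formula: FV = PMT * ((1+r)^n - 1) / r
Growth factor: (1 + 0.079)^4 = 1.355457
Numerator: 1.355457 - 1 = 0.355457
FV = $350.00 * 0.355457 / 0.079 = $1,574.81

$1,574.81


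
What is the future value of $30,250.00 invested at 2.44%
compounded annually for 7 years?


Formula: FV = P * (1 + r)^n
Substituting: FV = $30,250.00 * (1 + 0.0244)^7
Growth factor: (1.0244)^7 = 1.183824
FV = $30,250.00 * 1.183824 = $35,810.66

$35,810.66


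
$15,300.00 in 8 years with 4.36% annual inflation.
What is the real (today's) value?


Formula: Real value = nominal / (1 + inflation)^years
Price level: (1 + 0.0436)^8 = 1.40693
Real value = $15,300.00 / 1.40693 = $10,874.74

$10,874.74


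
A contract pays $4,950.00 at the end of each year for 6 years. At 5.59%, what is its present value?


Formula: PV = PMT * (1 - (1+r)^(-n)) / r
Discount factor: (1 + 0.0559)^(-6) = 0.721545
Bracket: 1 - 0.721545 = 0.278455
PV = $4,950.00 * 0.278455 / 0.0559 = $24,657.49

$24,657.49


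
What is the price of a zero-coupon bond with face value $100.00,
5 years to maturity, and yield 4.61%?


Formula: Price = FV / (1 + r)^n
Substituting: Price = $100.00 / (1 + 0.0461)^5
Discount factor: (1.0461)^5 = 1.252755
Price = $100.00 / 1.252755 = $79.82

$79.82


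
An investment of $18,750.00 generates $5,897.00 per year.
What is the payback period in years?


Formula: Payback = investment / annual cash flow
Substituting: Payback = $18,750.00 / $5,897.00
Payback = 3.1796 years

3.1796 years


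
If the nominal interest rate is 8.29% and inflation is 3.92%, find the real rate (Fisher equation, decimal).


Formula: (1 + r_real) = (1 + r_nom) / (1 + inflation)
Substituting: (1 + r_real) = 1.0829 / 1.0392
(1 + r_real) = 1.042052
r_real = 1.042052 - 1 = 0.042052

0.042052


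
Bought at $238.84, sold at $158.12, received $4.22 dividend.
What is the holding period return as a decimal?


Formula: HPR = (P1 - P0 + D) / P0
Gain: $158.12 - $238.84 + $4.22 = -$76.50
HPR = -$76.50 / $238.84 = -0.3203

-0.3203


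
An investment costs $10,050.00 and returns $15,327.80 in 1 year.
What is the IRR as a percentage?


Formula: IRR = C1/C0 - 1
Substituting: IRR = $15,327.80 / $10,050.00 - 1
Ratio: 1.525154 - 1 = 0.525154
IRR = 52.5154%

52.5154%


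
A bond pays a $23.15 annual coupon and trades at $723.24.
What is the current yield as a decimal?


Formula: Current yield = annual coupon / price
Substituting: CY = $23.15 / $723.24
CY = 0.032009

0.032009


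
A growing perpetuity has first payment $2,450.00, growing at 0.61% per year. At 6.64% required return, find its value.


Formula: PV = C / (r - g)
Spread: r - g = 0.0664 - 0.0061 = 0.0603
Substituting: PV = $2,450.00 / 0.0603
PV = $40,630.18

$40,630.18


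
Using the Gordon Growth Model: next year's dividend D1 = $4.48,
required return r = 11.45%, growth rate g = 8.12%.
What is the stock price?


Formula: P = D1 / (r - g)
Spread: r - g = 0.1145 - 0.0812 = 0.0333
Substituting: P = $4.48 / 0.0333
P = $134.53

$134.53


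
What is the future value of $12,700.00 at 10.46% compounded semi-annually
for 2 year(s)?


Formula: FV = P * (1 + r/m)^(m*t)
Period rate: r/m = 0.1046 / 2 = 0.0523
Total periods: m*t = 2 * 2 = 4
Growth factor: (1 + 0.0523)^4 = 1.226191
FV = $12,700.00 * 1.226191 = $15,572.63

$15,572.63


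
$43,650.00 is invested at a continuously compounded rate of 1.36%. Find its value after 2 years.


Formula: FV = P * e^(r*t)
Exponent: r*t = 0.0136 * 2 = 0.0272
e^(0.0272) = 1.027573
FV = $43,650.00 * 1.027573 = $44,853.57

$44,853.57


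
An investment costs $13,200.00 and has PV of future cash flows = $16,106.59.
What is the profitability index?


Formula: PI = PV(cash flows) / initial investment
Substituting: PI = $16,106.59 / $13,200.00
PI = 1.2202

1.2202


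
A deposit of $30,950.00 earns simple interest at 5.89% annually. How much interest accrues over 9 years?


Formula: I = P * r * t
Substituting: I = $30,950.00 * 0.0589 * 9
Step: I = $30,950.00 * 0.5301
I = $16,406.60

$16,406.60


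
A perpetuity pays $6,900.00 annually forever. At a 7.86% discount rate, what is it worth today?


Formula: PV = C / r
Substituting: PV = $6,900.00 / 0.0786
PV = $87,786.26

$87,786.26


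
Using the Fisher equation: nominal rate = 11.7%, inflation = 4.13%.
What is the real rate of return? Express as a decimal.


Formula: (1 + r_real) = (1 + r_nom) / (1 + inflation)
Substituting: (1 + r_real) = 1.117 / 1.0413
(1 + r_real) = 1.072698
r_real = 1.072698 - 1 = 0.072698

0.072698


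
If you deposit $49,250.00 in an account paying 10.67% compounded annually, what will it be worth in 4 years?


Formula: FV = P * (1 + r)^n
Substituting: FV = $49,250.00 * (1 + 0.1067)^4
Growth factor: (1.1067)^4 = 1.500098
FV = $49,250.00 * 1.500098 = $73,879.83

$73,879.83


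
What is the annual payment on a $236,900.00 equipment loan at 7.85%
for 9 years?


Formula: PMT = PV * r / (1 - (1+r)^(-n))
Denominator: 1 - (1 + 0.0785)^(-9) = 0.493454
Numerator: $236,900.00 * 0.0785 = 18596.65
PMT = 18596.65 / 0.493454 = $37,686.67

$37,686.67


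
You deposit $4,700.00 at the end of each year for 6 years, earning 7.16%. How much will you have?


Formula: FV = PMT * ((1+r)^n - 1) / r
Growth factor: (1 + 0.0716)^6 = 1.514245
Numerator: 1.514245 - 1 = 0.514245
FV = $4,700.00 * 0.514245 / 0.0716 = $33,756.32

$33,756.32


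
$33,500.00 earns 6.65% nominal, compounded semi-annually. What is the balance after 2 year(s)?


Formula: FV = P * (1 + r/m)^(m*t)
Period rate: r/m = 0.0665 / 2 = 0.03325
Total periods: m*t = 2 * 2 = 4
Growth factor: (1 + 0.03325)^4 = 1.139782
FV = $33,500.00 * 1.139782 = $38,182.68

$38,182.68


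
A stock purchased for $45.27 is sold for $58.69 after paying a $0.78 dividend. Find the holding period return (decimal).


Formula: HPR = (P1 - P0 + D) / P0
Gain: $58.69 - $45.27 + $0.78 = $14.20
HPR = $14.20 / $45.27 = 0.3137

0.3137


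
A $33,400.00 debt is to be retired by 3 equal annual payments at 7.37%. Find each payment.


Formula: PMT = PV * r / (1 - (1+r)^(-n))
Denominator: 1 - (1 + 0.0737)^(-3) = 0.192112
Numerator: $33,400.00 * 0.0737 = 2461.58
PMT = 2461.58 / 0.192112 = $12,813.25

$12,813.25


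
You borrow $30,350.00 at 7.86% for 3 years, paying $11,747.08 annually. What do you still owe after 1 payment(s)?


Formula: Balance = PV*(1+r)^k - PMT*((1+r)^k - 1)/r
Growth: (1 + 0.0786)^1 = 1.0786
Accumulated factor: ((1+r)^k - 1)/r = 1.0
Balance = $30,350.00 * 1.0786 - $11,747.08 * 1.0
Balance = $20,988.43

$20,988.43


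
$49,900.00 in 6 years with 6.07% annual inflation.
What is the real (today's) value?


Formula: Real value = nominal / (1 + inflation)^years
Price level: (1 + 0.0607)^6 = 1.424149
Real value = $49,900.00 / 1.424149 = $35,038.47

$35,038.47


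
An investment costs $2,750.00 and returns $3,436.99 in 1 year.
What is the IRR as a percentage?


Formula: IRR = C1/C0 - 1
Substituting: IRR = $3,436.99 / $2,750.00 - 1
Ratio: 1.249815 - 1 = 0.249815
IRR = 24.9815%

24.9815%


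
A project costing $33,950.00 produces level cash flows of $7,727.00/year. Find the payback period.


Formula: Payback = investment / annual cash flow
Substituting: Payback = $33,950.00 / $7,727.00
Payback = 4.3937 years

4.3937 years


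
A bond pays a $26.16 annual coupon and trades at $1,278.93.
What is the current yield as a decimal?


Formula: Current yield = annual coupon / price
Substituting: CY = $26.16 / $1,278.93
CY = 0.020455

0.020455


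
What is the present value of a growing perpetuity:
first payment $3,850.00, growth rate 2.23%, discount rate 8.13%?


Formula: PV = C / (r - g)
Spread: r - g = 0.0813 - 0.0223 = 0.059
Substituting: PV = $3,850.00 / 0.059
PV = $65,254.24

$65,254.24


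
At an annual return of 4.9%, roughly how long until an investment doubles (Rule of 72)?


Formula: Years ≈ 72 / r
Substituting: Years ≈ 72 / 4.9
Years ≈ 14.7

14.7 years


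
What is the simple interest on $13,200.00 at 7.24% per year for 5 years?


Formula: I = P * r * t
Substituting: I = $13,200.00 * 0.0724 * 5
Step: I = $13,200.00 * 0.362
I = $4,778.40

$4,778.40


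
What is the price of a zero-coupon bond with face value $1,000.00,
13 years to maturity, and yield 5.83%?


Formula: Price = FV / (1 + r)^n
Substituting: Price = $1,000.00 / (1 + 0.0583)^13
Discount factor: (1.0583)^13 = 2.088884
Price = $1,000.00 / 2.088884 = $478.72

$478.72


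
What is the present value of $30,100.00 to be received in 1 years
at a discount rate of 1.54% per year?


Formula: PV = FV / (1 + r)^n
Substituting: PV = $30,100.00 / (1 + 0.0154)^1
Discount factor: (1.0154)^1 = 1.0154
PV = $30,100.00 / 1.0154 = $29,643.49

$29,643.49


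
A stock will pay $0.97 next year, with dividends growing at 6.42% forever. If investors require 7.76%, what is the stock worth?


Formula: P = D1 / (r - g)
Spread: r - g = 0.0776 - 0.0642 = 0.0134
Substituting: P = $0.97 / 0.0134
P = $72.39

$72.39


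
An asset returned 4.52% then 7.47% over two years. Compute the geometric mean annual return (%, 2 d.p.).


Formula: Geometric mean = ((1+r1)*(1+r2))^(1/2) - 1
Product: (1 + 0.0452) * (1 + 0.0747) = 1.0452 * 1.0747 = 1.123276
Square root: 1.123276^0.5 = 1.059847
Geometric mean = 1.059847 - 1 = 0.059847
As percentage: 5.98%

5.98%


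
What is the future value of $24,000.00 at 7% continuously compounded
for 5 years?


Formula: FV = P * e^(r*t)
Exponent: r*t = 0.07 * 5 = 0.35
e^(0.35) = 1.419068
FV = $24,000.00 * 1.419068 = $34,057.62

$34,057.62


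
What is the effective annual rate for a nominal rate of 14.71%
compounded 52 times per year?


Formula: EAR = (1 + r/m)^m - 1
Period rate: r/m = 0.1471 / 52 = 0.002829
Compounding: (1 + 0.002829)^52 = 1.158229
EAR = 1.158229 - 1 = 0.158229

0.158229


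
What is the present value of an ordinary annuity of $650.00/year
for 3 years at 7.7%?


Formula: PV = PMT * (1 - (1+r)^(-n)) / r
Discount factor: (1 + 0.077)^(-3) = 0.800484
Bracket: 1 - 0.800484 = 0.199516
PV = $650.00 * 0.199516 / 0.077 = $1,684.22

$1,684.22


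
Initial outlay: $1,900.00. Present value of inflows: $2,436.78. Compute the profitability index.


Formula: PI = PV(cash flows) / initial investment
Substituting: PI = $2,436.78 / $1,900.00
PI = 1.2825

1.2825


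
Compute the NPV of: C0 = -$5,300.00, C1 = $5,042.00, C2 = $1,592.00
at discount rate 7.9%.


Formula: NPV = C0 + C1/(1+r) + C2/(1+r)^2
Discount C1: $5,042.00 / (1 + 0.079) = $4,672.85
Discount C2: $1,592.00 / (1 + 0.079)^2 = $1,367.41
NPV = -$5,300.00 + $4,672.85 + $1,367.41 = $740.26

$740.26


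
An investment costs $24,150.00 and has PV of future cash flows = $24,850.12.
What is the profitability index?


Formula: PI = PV(cash flows) / initial investment
Substituting: PI = $24,850.12 / $24,150.00
PI = 1.029

1.029


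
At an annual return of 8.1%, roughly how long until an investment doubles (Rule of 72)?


Formula: Years ≈ 72 / r
Substituting: Years ≈ 72 / 8.1
Years ≈ 8.9

8.9 years


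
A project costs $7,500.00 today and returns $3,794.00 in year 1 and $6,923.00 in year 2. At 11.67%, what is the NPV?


Formula: NPV = C0 + C1/(1+r) + C2/(1+r)^2
Discount C1: $3,794.00 / (1 + 0.1167) = $3,397.51
Discount C2: $6,923.00 / (1 + 0.1167)^2 = $5,551.64
NPV = -$7,500.00 + $3,397.51 + $5,551.64 = $1,449.15

$1,449.15


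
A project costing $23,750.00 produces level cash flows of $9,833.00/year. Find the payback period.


Formula: Payback = investment / annual cash flow
Substituting: Payback = $23,750.00 / $9,833.00
Payback = 2.4153 years

2.4153 years


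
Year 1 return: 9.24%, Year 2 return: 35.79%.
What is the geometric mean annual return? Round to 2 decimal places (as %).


Formula: Geometric mean = ((1+r1)*(1+r2))^(1/2) - 1
Product: (1 + 0.0924) * (1 + 0.3579) = 1.0924 * 1.3579 = 1.48337
Square root: 1.48337^0.5 = 1.217937
Geometric mean = 1.217937 - 1 = 0.217937
As percentage: 21.79%

21.79%


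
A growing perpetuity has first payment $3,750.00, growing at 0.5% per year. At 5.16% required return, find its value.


Formula: PV = C / (r - g)
Spread: r - g = 0.0516 - 0.005 = 0.0466
Substituting: PV = $3,750.00 / 0.0466
PV = $80,472.10

$80,472.10


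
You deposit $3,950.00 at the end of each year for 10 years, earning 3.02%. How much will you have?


Formula: FV = PMT * ((1+r)^n - 1) / r
Growth factor: (1 + 0.0302)^10 = 1.346528
Numerator: 1.346528 - 1 = 0.346528
FV = $3,950.00 * 0.346528 / 0.0302 = $45,324.05

$45,324.05
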